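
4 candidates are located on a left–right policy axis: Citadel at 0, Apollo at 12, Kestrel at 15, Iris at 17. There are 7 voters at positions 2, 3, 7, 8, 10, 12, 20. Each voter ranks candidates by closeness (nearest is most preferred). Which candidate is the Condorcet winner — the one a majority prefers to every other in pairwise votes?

Apollo

With single-peaked preferences on a line, the Condorcet winner is the candidate closest to the median voter.
The median voter (position 8) is closest to Apollo at 12.
Check: Apollo vs Kestrel — voters closer to Apollo: 6 of 7.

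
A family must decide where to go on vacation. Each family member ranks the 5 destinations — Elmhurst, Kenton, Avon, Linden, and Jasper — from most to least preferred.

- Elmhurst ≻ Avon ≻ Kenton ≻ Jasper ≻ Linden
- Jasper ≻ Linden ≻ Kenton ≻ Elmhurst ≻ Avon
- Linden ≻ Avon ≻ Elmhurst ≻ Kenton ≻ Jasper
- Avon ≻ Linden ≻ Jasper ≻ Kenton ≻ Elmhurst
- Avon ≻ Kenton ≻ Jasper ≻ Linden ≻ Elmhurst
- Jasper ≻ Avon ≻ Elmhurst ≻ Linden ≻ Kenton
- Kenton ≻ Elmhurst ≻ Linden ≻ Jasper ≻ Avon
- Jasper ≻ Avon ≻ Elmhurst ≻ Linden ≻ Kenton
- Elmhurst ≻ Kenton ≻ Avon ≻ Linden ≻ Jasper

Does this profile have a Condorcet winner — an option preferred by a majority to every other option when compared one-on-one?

Yes

Head-to-head results (9 voters total):
Elmhurst vs Kenton: Elmhurst wins 5–4.
Elmhurst vs Avon: Avon wins 5–4.
Elmhurst vs Linden: Elmhurst wins 5–4.
Elmhurst vs Jasper: Jasper wins 5–4.
Kenton vs Avon: Avon wins 6–3.
Kenton vs Linden: Linden wins 5–4.
Kenton vs Jasper: Kenton wins 5–4.
Avon vs Linden: Avon wins 6–3.
Avon vs Jasper: Avon wins 5–4.
Linden vs Jasper: Jasper wins 5–4.
Avon beats each rival — Elmhurst (5–4), Kenton (6–3), Linden (6–3), Jasper (5–4) — so Avon is the Condorcet winner.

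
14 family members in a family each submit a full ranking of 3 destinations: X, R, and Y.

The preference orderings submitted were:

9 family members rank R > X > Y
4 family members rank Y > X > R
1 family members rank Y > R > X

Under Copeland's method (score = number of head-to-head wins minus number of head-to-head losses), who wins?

R

Pairwise results:
  X vs R: R wins 10–4.
  X vs Y: X wins 9–5.
  R vs Y: R wins 9–5.
Copeland scores (wins − losses):
  X: 1 − 1 = 0
  R: 2 − 0 = 2
  Y: 0 − 2 = -2
R has the best Copeland score.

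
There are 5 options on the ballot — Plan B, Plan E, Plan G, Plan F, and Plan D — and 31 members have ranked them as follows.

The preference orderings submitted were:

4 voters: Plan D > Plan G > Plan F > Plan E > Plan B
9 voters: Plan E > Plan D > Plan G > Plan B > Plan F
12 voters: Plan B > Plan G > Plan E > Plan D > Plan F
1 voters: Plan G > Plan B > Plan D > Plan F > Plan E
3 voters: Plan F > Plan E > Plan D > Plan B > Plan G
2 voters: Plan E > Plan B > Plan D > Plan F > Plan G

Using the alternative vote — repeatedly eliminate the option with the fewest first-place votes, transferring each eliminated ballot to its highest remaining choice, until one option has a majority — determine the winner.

Plan E

Round 1: Plan B 12, Plan E 11, Plan D 4, Plan F 3, Plan G 1. Plan G has the fewest and is eliminated.
Round 2: Plan B 13, Plan E 11, Plan D 4, Plan F 3. Plan F has the fewest and is eliminated.
Round 3: Plan E 14, Plan B 13, Plan D 4. Plan D has the fewest and is eliminated.
Round 4: Plan E 18, Plan B 13. Plan E has a majority.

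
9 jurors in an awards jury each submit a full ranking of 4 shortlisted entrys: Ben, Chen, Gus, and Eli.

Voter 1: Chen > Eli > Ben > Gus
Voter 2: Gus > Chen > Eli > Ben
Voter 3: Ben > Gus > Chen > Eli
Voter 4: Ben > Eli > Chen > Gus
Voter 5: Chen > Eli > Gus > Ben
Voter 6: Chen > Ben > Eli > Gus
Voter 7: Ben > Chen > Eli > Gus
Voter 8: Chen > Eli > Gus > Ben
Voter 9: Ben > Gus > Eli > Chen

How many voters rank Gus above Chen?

3

Ballots ranking Gus above Chen: 3.
Ballots ranking Chen above Gus: 6.
So 3 of 9 voters prefer Gus to Chen.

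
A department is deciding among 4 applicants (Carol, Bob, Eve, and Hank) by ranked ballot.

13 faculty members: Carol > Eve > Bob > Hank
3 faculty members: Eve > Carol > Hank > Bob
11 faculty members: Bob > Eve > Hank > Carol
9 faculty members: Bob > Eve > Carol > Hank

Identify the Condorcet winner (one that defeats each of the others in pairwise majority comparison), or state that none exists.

Bob

Head-to-head results (36 voters total):
Carol vs Bob: Bob wins 20–16.
Carol vs Eve: Eve wins 23–13.
Carol vs Hank: Carol wins 25–11.
Bob vs Eve: Bob wins 20–16.
Bob vs Hank: Bob wins 33–3.
Eve vs Hank: Eve wins 36–0.
Bob beats each rival — Carol (20–16), Eve (20–16), Hank (33–3) — so Bob is the Condorcet winner.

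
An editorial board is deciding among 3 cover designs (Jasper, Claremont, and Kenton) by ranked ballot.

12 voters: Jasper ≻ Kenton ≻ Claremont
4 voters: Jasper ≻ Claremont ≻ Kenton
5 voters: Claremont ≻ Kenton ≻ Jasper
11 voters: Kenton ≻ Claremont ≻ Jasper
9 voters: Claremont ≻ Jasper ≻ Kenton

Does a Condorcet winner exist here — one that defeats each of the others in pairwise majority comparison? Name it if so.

Head-to-head results (41 voters total):
Jasper vs Claremont: Claremont wins 25–16.
Jasper vs Kenton: Jasper wins 25–16.
Claremont vs Kenton: Kenton wins 23–18.
No candidate beats all others: Jasper beats Kenton beats Claremont beats Jasper, a majority cycle.

No Condorcet winner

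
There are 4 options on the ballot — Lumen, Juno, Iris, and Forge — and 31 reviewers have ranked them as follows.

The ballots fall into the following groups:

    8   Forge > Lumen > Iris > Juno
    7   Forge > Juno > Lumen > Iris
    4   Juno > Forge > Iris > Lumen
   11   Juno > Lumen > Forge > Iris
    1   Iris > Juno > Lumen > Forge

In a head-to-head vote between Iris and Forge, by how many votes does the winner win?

29

Ballots ranking Iris above Forge: 1.
Ballots ranking Forge above Iris: 8+7+4+11 = 30.
Forge wins 30–1, a margin of 29.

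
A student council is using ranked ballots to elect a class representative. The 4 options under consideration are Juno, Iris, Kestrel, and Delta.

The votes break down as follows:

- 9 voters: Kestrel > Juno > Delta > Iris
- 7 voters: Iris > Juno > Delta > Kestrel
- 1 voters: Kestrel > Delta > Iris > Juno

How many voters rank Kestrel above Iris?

Ballots ranking Kestrel above Iris: 9+1 = 10.
Ballots ranking Iris above Kestrel: 7.
So 10 of 17 voters prefer Kestrel to Iris.

10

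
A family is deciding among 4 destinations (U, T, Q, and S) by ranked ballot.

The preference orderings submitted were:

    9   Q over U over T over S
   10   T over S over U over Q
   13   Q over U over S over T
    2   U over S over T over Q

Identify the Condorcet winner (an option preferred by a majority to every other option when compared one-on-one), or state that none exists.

Q

Head-to-head results (34 voters total):
U vs T: U wins 24–10.
U vs Q: Q wins 22–12.
U vs S: U wins 24–10.
T vs Q: Q wins 22–12.
T vs S: T wins 19–15.
Q vs S: Q wins 22–12.
Q beats each rival — U (22–12), T (22–12), S (22–12) — so Q is the Condorcet winner.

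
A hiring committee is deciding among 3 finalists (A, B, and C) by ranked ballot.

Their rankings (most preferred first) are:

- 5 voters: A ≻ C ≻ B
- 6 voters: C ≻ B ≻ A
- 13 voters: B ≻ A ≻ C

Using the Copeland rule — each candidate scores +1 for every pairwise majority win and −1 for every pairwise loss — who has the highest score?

B

Pairwise results:
  A vs B: B wins 19–5.
  A vs C: A wins 18–6.
  B vs C: B wins 13–11.
Copeland scores (wins − losses):
  A: 1 − 1 = 0
  B: 2 − 0 = 2
  C: 0 − 2 = -2
B has the best Copeland score.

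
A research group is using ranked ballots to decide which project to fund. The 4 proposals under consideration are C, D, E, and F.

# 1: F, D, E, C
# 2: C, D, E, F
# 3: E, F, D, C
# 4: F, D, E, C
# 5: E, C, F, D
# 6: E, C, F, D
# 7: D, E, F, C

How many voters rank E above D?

Ballots ranking E above D: 3.
Ballots ranking D above E: 4.
So 3 of 7 voters prefer E to D.

3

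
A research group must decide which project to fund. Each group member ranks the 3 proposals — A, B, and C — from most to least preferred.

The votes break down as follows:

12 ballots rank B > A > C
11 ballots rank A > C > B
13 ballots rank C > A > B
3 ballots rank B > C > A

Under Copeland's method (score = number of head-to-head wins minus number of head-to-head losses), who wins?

Pairwise results:
  A vs B: A wins 24–15.
  A vs C: A wins 23–16.
  B vs C: C wins 24–15.
Copeland scores (wins − losses):
  A: 2 − 0 = 2
  B: 0 − 2 = -2
  C: 1 − 1 = 0
A has the best Copeland score.

A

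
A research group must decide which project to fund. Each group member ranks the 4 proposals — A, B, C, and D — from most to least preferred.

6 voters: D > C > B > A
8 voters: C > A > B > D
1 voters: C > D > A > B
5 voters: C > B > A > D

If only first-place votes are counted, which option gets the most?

First-place vote totals:
  A: 0
  B: 0
  C: 14
  D: 6
C has the most first-place votes.

C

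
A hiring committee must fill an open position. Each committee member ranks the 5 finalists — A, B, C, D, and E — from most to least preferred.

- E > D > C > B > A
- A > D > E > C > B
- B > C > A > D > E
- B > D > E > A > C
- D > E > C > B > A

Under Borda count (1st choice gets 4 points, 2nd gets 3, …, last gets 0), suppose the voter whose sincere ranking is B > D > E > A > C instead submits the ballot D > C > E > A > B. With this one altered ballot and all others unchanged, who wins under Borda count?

Borda totals with the altered ballot: A 7, B 6, C 11, D 15, E 11.
The winner is unchanged: still D.

D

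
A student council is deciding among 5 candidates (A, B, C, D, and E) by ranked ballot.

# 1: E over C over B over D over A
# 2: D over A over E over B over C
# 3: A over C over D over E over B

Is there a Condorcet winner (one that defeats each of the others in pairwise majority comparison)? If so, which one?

No Condorcet winner

Head-to-head results (3 voters total):
A vs B: A wins 2–1.
A vs C: A wins 2–1.
A vs D: D wins 2–1.
A vs E: A wins 2–1.
B vs C: C wins 2–1.
B vs D: D wins 2–1.
B vs E: E wins 3–0.
C vs D: C wins 2–1.
C vs E: E wins 2–1.
D vs E: D wins 2–1.
No candidate beats all others: A beats C beats D beats A, a majority cycle.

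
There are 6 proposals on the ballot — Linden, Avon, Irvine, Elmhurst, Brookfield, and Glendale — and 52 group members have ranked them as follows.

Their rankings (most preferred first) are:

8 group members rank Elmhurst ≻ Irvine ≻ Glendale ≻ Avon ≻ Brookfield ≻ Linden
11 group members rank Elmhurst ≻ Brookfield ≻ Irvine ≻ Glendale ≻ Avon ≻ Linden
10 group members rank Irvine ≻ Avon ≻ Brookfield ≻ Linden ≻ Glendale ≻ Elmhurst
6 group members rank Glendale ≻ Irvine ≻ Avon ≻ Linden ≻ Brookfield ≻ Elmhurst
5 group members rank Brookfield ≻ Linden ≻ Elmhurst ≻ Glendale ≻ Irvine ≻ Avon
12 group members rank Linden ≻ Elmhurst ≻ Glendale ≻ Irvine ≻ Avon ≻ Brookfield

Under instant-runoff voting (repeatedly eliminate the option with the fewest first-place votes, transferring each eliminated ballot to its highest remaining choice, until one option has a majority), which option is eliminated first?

Avon

Round 1: Elmhurst 19, Linden 12, Irvine 10, Glendale 6, Brookfield 5, Avon 0. Avon has the fewest and is eliminated.
Round 2: Elmhurst 19, Linden 12, Irvine 10, Glendale 6, Brookfield 5. Brookfield has the fewest and is eliminated.
Round 3: Elmhurst 19, Linden 17, Irvine 10, Glendale 6. Glendale has the fewest and is eliminated.
Round 4: Elmhurst 19, Linden 17, Irvine 16. Irvine has the fewest and is eliminated.
Round 5: Linden 33, Elmhurst 19. Linden has a majority.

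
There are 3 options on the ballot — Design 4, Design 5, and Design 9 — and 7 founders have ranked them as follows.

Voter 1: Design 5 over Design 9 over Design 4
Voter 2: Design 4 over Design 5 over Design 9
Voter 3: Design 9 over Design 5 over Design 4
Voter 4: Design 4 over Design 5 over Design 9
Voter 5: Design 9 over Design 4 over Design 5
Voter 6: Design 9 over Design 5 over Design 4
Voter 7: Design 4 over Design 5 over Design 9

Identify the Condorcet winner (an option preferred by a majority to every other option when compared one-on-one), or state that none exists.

Head-to-head results (7 voters total):
Design 4 vs Design 5: Design 4 wins 4–3.
Design 4 vs Design 9: Design 9 wins 4–3.
Design 5 vs Design 9: Design 5 wins 4–3.
No candidate beats all others: Design 4 beats Design 5 beats Design 9 beats Design 4, a majority cycle.

No Condorcet winner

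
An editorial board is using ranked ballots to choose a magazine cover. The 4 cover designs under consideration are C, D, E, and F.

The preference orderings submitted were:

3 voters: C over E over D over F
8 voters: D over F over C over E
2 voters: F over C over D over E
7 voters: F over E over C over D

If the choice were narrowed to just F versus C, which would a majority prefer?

F

Ballots ranking F above C: 8+2+7 = 17.
Ballots ranking C above F: 3.
F wins the head-to-head, 17–3.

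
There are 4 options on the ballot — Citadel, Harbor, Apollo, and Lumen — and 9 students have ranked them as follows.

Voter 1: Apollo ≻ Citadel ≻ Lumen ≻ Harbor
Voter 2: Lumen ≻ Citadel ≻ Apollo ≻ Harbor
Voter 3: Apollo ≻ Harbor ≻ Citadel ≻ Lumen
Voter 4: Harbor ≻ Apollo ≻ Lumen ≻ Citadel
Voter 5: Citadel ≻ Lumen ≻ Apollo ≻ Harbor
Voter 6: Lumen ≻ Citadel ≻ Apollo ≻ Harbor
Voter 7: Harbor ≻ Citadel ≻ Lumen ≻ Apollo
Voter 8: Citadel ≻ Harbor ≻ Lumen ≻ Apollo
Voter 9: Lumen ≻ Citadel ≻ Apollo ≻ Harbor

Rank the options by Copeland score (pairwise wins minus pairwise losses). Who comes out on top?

Pairwise results:
  Citadel vs Harbor: Citadel wins 6–3.
  Citadel vs Apollo: Citadel wins 6–3.
  Citadel vs Lumen: Citadel wins 5–4.
  Harbor vs Apollo: Apollo wins 6–3.
  Harbor vs Lumen: Lumen wins 5–4.
  Apollo vs Lumen: Lumen wins 6–3.
Copeland scores (wins − losses):
  Citadel: 3 − 0 = 3
  Harbor: 0 − 3 = -3
  Apollo: 1 − 2 = -1
  Lumen: 2 − 1 = 1
Citadel has the best Copeland score.

Citadel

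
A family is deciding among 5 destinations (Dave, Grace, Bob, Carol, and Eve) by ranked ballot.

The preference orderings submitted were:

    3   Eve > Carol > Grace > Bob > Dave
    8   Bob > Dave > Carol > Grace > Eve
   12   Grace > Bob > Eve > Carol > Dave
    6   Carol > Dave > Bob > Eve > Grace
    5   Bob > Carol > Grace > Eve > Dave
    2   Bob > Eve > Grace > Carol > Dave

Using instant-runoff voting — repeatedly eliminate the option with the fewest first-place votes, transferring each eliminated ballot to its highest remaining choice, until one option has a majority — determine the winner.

Bob

Round 1: Bob 15, Grace 12, Carol 6, Eve 3, Dave 0. Dave has the fewest and is eliminated.
Round 2: Bob 15, Grace 12, Carol 6, Eve 3. Eve has the fewest and is eliminated.
Round 3: Bob 15, Grace 12, Carol 9. Carol has the fewest and is eliminated.
Round 4: Bob 21, Grace 15. Bob has a majority.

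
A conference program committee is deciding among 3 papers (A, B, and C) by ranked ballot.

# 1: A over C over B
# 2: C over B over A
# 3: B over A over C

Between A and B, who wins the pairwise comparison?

Ballots ranking A above B: 1.
Ballots ranking B above A: 2.
B wins the head-to-head, 2–1.

B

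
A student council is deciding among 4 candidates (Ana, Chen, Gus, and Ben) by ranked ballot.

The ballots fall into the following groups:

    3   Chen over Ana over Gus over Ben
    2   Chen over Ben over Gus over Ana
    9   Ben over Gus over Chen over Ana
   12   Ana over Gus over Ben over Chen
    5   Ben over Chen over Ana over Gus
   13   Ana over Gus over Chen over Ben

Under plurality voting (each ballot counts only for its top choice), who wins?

First-place vote totals:
  Ana: 25
  Chen: 5
  Gus: 0
  Ben: 14
Ana has the most first-place votes.

Ana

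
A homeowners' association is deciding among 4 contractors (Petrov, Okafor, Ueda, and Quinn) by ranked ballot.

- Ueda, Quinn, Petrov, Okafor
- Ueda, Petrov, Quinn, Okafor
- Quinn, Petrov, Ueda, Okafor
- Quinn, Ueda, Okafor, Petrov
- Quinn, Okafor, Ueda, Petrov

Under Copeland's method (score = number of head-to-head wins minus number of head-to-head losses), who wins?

Pairwise results:
  Petrov vs Okafor: Petrov wins 3–2.
  Petrov vs Ueda: Ueda wins 4–1.
  Petrov vs Quinn: Quinn wins 4–1.
  Okafor vs Ueda: Ueda wins 4–1.
  Okafor vs Quinn: Quinn wins 5–0.
  Ueda vs Quinn: Quinn wins 3–2.
Copeland scores (wins − losses):
  Petrov: 1 − 2 = -1
  Okafor: 0 − 3 = -3
  Ueda: 2 − 1 = 1
  Quinn: 3 − 0 = 3
Quinn has the best Copeland score.

Quinn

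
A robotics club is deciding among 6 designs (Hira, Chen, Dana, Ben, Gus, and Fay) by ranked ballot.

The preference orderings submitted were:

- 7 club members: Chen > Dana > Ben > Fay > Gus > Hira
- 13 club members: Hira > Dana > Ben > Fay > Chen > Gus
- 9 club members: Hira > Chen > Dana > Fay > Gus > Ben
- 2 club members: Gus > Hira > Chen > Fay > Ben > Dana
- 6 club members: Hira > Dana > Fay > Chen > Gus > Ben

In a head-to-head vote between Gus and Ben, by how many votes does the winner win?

3

Ballots ranking Gus above Ben: 9+2+6 = 17.
Ballots ranking Ben above Gus: 7+13 = 20.
Ben wins 20–17, a margin of 3.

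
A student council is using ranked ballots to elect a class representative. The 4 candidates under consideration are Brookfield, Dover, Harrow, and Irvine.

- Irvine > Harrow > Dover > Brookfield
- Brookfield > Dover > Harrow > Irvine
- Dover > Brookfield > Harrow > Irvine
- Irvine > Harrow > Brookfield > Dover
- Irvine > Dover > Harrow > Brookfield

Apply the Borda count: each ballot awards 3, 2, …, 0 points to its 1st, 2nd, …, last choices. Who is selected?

Borda scores:
  Brookfield: 0 + 3 + 2 + 1 + 0 = 6
  Dover: 1 + 2 + 3 + 0 + 2 = 8
  Harrow: 2 + 1 + 1 + 2 + 1 = 7
  Irvine: 3 + 0 + 0 + 3 + 3 = 9
Irvine has the highest total.

Irvine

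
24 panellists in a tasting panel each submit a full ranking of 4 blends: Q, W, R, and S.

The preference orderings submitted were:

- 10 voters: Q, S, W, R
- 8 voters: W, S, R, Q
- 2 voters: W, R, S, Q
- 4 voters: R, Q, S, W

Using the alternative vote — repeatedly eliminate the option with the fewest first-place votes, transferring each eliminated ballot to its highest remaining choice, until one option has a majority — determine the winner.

Q

Round 1: Q 10, W 10, R 4, S 0. S has the fewest and is eliminated.
Round 2: Q 10, W 10, R 4. R has the fewest and is eliminated.
Round 3: Q 14, W 10. Q has a majority.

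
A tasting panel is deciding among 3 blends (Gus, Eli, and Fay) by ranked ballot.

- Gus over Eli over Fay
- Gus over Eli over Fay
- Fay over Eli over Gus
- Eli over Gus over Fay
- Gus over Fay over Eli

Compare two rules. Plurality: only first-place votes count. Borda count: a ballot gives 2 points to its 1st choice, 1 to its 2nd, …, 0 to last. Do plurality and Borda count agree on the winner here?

Plurality first-place counts: Gus 3, Eli 1, Fay 1 → Gus.
Borda totals: Gus 7, Eli 5, Fay 3 → Gus.
The two rules agree on Gus.

Yes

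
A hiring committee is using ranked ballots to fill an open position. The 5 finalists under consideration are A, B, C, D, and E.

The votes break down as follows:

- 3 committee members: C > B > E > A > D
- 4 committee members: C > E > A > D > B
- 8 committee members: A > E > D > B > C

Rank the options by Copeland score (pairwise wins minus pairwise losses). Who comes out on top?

Pairwise results:
  A vs B: A wins 12–3.
  A vs C: A wins 8–7.
  A vs D: A wins 15–0.
  A vs E: A wins 8–7.
  B vs C: B wins 8–7.
  B vs D: D wins 12–3.
  B vs E: E wins 12–3.
  C vs D: D wins 8–7.
  C vs E: E wins 8–7.
  D vs E: E wins 15–0.
Copeland scores (wins − losses):
  A: 4 − 0 = 4
  B: 1 − 3 = -2
  C: 0 − 4 = -4
  D: 2 − 2 = 0
  E: 3 − 1 = 2
A has the best Copeland score.

A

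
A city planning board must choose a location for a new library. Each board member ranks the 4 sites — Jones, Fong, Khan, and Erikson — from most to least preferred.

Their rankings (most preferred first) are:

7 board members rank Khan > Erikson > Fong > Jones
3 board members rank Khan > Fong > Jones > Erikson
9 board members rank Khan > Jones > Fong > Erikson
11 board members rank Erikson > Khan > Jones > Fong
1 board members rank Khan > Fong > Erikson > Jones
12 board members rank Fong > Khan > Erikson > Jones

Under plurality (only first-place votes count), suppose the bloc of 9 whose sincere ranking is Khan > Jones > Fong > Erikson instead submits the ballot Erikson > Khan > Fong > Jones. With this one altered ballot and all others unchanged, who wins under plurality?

Erikson

First-place totals with the altered ballot: Jones 0, Fong 12, Khan 11, Erikson 20.
The switch changes the winner from Khan to Erikson.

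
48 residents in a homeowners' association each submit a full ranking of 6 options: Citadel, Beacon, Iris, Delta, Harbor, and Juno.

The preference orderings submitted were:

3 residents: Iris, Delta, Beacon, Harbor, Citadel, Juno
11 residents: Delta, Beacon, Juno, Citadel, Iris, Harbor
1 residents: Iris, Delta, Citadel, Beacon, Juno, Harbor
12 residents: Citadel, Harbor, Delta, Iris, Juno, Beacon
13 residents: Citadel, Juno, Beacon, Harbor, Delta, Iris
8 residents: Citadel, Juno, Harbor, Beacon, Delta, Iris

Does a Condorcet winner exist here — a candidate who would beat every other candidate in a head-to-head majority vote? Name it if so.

Head-to-head results (48 voters total):
Citadel vs Beacon: Citadel wins 34–14.
Citadel vs Iris: Citadel wins 44–4.
Citadel vs Delta: Citadel wins 33–15.
Citadel vs Harbor: Citadel wins 45–3.
Citadel vs Juno: Citadel wins 37–11.
Beacon vs Iris: Beacon wins 32–16.
Beacon vs Delta: Delta wins 27–21.
Beacon vs Harbor: Beacon wins 28–20.
Beacon vs Juno: Juno wins 33–15.
Iris vs Delta: Delta wins 44–4.
Iris vs Harbor: Harbor wins 33–15.
Iris vs Juno: Juno wins 32–16.
Delta vs Harbor: Harbor wins 33–15.
Delta vs Juno: Delta wins 27–21.
Harbor vs Juno: Juno wins 33–15.
Citadel beats each rival — Beacon (34–14), Iris (44–4), Delta (33–15), Harbor (45–3), Juno (37–11) — so Citadel is the Condorcet winner.

Citadel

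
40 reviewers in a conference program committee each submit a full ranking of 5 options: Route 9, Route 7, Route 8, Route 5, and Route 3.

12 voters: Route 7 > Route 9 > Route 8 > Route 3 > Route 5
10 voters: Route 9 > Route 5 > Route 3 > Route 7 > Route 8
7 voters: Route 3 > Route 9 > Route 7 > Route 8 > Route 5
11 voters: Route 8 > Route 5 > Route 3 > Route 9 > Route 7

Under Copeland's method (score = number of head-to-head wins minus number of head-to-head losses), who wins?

Route 9

Pairwise results:
  Route 9 vs Route 7: Route 9 wins 28–12.
  Route 9 vs Route 8: Route 9 wins 29–11.
  Route 9 vs Route 5: Route 9 wins 29–11.
  Route 9 vs Route 3: Route 9 wins 22–18.
  Route 7 vs Route 8: Route 7 wins 29–11.
  Route 7 vs Route 5: Route 5 wins 21–19.
  Route 7 vs Route 3: Route 3 wins 28–12.
  Route 8 vs Route 5: Route 8 wins 30–10.
  Route 8 vs Route 3: Route 8 wins 23–17.
  Route 5 vs Route 3: Route 5 wins 21–19.
Copeland scores (wins − losses):
  Route 9: 4 − 0 = 4
  Route 7: 1 − 3 = -2
  Route 8: 2 − 2 = 0
  Route 5: 2 − 2 = 0
  Route 3: 1 − 3 = -2
Route 9 has the best Copeland score.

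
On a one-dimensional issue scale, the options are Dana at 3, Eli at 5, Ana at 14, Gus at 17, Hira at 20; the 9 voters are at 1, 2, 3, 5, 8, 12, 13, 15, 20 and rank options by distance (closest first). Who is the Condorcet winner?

Eli

With single-peaked preferences on a line, the Condorcet winner is the candidate closest to the median voter.
The median voter (position 8) is closest to Eli at 5.
Check: Eli vs Hira — voters closer to Eli: 6 of 9.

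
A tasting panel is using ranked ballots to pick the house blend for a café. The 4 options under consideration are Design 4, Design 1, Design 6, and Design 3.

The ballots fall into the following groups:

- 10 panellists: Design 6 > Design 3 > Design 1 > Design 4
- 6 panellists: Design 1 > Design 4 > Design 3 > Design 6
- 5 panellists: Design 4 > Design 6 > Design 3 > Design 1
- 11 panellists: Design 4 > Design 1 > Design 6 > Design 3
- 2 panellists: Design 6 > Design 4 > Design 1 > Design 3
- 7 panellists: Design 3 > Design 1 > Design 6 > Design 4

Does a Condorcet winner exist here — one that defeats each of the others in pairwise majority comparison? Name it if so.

No Condorcet winner

Head-to-head results (41 voters total):
Design 4 vs Design 1: Design 1 wins 23–18.
Design 4 vs Design 6: Design 4 wins 22–19.
Design 4 vs Design 3: Design 4 wins 24–17.
Design 1 vs Design 6: Design 1 wins 24–17.
Design 1 vs Design 3: Design 3 wins 22–19.
Design 6 vs Design 3: Design 6 wins 28–13.
No candidate beats all others: Design 4 beats Design 3 beats Design 1 beats Design 4, a majority cycle.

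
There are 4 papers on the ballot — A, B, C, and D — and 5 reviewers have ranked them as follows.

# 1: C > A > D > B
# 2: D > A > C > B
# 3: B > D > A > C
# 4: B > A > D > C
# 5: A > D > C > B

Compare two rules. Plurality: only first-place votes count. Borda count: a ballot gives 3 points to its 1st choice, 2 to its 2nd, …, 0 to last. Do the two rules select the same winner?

No

Plurality first-place counts: A 1, B 2, C 1, D 1 → B.
Borda totals: A 10, B 6, C 5, D 9 → A.
The two rules disagree: plurality picks B, Borda picks A.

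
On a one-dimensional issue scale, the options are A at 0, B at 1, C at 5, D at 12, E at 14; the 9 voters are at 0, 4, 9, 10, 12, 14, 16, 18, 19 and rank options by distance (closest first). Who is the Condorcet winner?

With single-peaked preferences on a line, the Condorcet winner is the candidate closest to the median voter.
The median voter (position 12) is closest to D at 12.
Check: D vs C — voters closer to D: 7 of 9.

D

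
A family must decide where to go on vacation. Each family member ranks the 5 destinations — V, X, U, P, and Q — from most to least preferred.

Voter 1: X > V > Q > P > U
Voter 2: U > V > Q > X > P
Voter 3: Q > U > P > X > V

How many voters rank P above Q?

Ballots ranking P above Q: 0.
Ballots ranking Q above P: 3.
So 0 of 3 voters prefer P to Q.

0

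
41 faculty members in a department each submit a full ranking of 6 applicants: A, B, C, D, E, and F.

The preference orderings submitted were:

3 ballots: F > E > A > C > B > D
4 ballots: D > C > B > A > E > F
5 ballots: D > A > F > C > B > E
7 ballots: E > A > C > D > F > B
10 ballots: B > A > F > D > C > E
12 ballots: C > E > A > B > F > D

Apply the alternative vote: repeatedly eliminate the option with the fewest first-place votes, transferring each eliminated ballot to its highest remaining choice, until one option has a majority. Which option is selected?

C

Round 1: C 12, B 10, D 9, E 7, F 3, A 0. A has the fewest and is eliminated.
Round 2: C 12, B 10, D 9, E 7, F 3. F has the fewest and is eliminated.
Round 3: C 12, B 10, E 10, D 9. D has the fewest and is eliminated.
Round 4: C 21, B 10, E 10. C has a majority.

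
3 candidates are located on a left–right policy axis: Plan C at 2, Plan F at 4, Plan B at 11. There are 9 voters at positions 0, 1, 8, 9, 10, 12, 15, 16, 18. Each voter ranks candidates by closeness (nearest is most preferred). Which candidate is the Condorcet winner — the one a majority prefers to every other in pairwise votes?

Plan B

With single-peaked preferences on a line, the Condorcet winner is the candidate closest to the median voter.
The median voter (position 10) is closest to Plan B at 11.
Check: Plan B vs Plan F — voters closer to Plan B: 7 of 9.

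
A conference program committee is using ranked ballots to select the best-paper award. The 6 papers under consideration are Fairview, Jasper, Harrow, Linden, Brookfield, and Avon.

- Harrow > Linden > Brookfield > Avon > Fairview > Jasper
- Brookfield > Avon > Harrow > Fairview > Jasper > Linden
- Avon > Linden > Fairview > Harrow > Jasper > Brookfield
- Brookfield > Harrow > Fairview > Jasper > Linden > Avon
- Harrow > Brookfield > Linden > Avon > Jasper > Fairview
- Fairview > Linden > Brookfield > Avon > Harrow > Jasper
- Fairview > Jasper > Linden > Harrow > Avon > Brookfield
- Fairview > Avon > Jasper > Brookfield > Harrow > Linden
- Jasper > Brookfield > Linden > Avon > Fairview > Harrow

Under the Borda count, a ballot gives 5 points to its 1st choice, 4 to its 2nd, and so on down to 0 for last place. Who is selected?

Borda scores:
  Fairview: 1 + 2 + 3 + 3 + 0 + 5 + 5 + 5 + 1 = 25
  Jasper: 0 + 1 + 1 + 2 + 1 + 0 + 4 + 3 + 5 = 17
  Harrow: 5 + 3 + 2 + 4 + 5 + 1 + 2 + 1 + 0 = 23
  Linden: 4 + 0 + 4 + 1 + 3 + 4 + 3 + 0 + 3 = 22
  Brookfield: 3 + 5 + 0 + 5 + 4 + 3 + 0 + 2 + 4 = 26
  Avon: 2 + 4 + 5 + 0 + 2 + 2 + 1 + 4 + 2 = 22
Brookfield has the highest total.

Brookfield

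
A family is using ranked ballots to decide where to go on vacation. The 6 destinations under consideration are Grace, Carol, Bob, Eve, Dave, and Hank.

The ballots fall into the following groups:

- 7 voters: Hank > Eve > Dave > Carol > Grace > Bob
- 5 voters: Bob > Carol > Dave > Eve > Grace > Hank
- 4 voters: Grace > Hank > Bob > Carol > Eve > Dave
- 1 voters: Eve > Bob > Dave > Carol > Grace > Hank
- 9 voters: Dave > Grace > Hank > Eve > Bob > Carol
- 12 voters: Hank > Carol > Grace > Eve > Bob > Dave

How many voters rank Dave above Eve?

Ballots ranking Dave above Eve: 5+9 = 14.
Ballots ranking Eve above Dave: 7+4+1+12 = 24.
So 14 of 38 voters prefer Dave to Eve.

14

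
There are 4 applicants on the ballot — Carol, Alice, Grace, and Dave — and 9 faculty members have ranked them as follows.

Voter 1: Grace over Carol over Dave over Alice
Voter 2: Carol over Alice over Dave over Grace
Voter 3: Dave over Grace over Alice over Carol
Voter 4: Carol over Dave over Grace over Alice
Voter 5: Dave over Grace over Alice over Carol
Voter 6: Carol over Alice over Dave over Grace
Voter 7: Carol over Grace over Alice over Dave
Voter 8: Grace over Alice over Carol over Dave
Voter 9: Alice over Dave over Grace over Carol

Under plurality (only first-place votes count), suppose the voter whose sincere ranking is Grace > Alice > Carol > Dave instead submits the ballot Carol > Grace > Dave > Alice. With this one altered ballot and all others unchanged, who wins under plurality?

First-place totals with the altered ballot: Carol 5, Alice 1, Grace 1, Dave 2.
The winner is unchanged: still Carol.

Carol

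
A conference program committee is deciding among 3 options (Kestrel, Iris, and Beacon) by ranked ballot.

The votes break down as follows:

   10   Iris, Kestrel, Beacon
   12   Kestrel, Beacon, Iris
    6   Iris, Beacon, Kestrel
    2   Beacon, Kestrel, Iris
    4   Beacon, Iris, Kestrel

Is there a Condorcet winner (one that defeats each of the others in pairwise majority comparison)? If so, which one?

Head-to-head results (34 voters total):
Kestrel vs Iris: Iris wins 20–14.
Kestrel vs Beacon: Kestrel wins 22–12.
Iris vs Beacon: Beacon wins 18–16.
No candidate beats all others: Kestrel beats Beacon beats Iris beats Kestrel, a majority cycle.

No Condorcet winner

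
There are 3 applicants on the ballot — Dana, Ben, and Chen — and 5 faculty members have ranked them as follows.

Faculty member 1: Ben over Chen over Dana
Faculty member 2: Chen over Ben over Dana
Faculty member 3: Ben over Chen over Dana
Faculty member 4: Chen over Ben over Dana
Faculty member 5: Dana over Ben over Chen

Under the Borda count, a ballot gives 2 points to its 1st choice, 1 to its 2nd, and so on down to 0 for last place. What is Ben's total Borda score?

7

Borda scores:
  Dana: 0 + 0 + 0 + 0 + 2 = 2
  Ben: 2 + 1 + 2 + 1 + 1 = 7
  Chen: 1 + 2 + 1 + 2 + 0 = 6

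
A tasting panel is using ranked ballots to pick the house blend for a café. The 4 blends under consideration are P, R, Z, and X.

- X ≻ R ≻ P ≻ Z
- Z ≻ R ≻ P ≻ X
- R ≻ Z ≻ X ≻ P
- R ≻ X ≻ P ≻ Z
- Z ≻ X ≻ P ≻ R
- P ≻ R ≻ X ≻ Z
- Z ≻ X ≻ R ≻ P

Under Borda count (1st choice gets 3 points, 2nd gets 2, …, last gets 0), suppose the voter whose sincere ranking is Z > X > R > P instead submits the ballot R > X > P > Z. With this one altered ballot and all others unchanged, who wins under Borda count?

R

Borda totals with the altered ballot: P 8, R 15, Z 8, X 11.
The winner is unchanged: still R.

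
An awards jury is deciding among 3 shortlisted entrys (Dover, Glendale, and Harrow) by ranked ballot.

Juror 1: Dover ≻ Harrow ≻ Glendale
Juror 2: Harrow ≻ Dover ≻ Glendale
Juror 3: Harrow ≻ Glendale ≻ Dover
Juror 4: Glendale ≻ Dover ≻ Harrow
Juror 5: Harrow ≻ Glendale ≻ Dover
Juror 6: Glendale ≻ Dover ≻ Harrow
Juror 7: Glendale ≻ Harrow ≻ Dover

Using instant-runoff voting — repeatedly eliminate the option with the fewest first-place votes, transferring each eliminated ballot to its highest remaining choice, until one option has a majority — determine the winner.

Harrow

Round 1: Glendale 3, Harrow 3, Dover 1. Dover has the fewest and is eliminated.
Round 2: Harrow 4, Glendale 3. Harrow has a majority.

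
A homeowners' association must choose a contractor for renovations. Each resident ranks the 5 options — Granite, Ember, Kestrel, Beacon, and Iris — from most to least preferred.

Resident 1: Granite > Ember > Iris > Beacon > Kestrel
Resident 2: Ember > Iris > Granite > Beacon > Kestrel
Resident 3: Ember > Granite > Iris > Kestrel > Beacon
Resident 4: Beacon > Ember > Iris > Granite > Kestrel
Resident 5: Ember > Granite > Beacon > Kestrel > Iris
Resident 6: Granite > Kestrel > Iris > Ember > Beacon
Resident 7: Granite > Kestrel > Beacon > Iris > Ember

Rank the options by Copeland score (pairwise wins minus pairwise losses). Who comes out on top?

Ember

Pairwise results:
  Granite vs Ember: Ember wins 4–3.
  Granite vs Kestrel: Granite wins 7–0.
  Granite vs Beacon: Granite wins 6–1.
  Granite vs Iris: Granite wins 5–2.
  Ember vs Kestrel: Ember wins 5–2.
  Ember vs Beacon: Ember wins 5–2.
  Ember vs Iris: Ember wins 5–2.
  Kestrel vs Beacon: Beacon wins 4–3.
  Kestrel vs Iris: Iris wins 4–3.
  Beacon vs Iris: Iris wins 4–3.
Copeland scores (wins − losses):
  Granite: 3 − 1 = 2
  Ember: 4 − 0 = 4
  Kestrel: 0 − 4 = -4
  Beacon: 1 − 3 = -2
  Iris: 2 − 2 = 0
Ember has the best Copeland score.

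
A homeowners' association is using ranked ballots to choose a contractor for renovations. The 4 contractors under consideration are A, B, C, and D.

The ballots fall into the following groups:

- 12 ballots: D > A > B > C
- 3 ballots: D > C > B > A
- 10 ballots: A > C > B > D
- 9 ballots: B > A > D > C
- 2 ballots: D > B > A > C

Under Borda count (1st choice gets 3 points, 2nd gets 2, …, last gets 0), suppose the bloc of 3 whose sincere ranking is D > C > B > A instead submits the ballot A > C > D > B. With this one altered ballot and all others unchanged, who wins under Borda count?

Borda totals with the altered ballot: A 83, B 53, C 26, D 54.
The winner is unchanged: still A.

A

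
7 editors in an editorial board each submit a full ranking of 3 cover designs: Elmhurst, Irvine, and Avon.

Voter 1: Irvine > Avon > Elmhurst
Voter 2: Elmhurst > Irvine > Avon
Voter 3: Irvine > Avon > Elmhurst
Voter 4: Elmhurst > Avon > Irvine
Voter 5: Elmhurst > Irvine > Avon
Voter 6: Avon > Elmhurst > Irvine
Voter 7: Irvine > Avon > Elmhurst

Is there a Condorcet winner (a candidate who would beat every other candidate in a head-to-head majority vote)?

No

Head-to-head results (7 voters total):
Elmhurst vs Irvine: Elmhurst wins 4–3.
Elmhurst vs Avon: Avon wins 4–3.
Irvine vs Avon: Irvine wins 5–2.
No candidate beats all others: Elmhurst beats Irvine beats Avon beats Elmhurst, a majority cycle.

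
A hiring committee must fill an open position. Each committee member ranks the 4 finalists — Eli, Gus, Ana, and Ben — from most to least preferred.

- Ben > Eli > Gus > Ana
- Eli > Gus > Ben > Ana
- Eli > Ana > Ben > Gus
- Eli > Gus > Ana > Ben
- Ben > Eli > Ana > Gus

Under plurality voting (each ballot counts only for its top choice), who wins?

First-place vote totals:
  Eli: 3
  Gus: 0
  Ana: 0
  Ben: 2
Eli has the most first-place votes.

Eli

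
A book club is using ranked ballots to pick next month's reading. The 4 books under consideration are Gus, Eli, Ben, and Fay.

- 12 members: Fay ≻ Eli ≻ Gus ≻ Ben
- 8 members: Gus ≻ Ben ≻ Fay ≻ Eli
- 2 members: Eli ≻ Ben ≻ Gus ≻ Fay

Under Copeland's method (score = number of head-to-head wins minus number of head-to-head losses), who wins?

Pairwise results:
  Gus vs Eli: Eli wins 14–8.
  Gus vs Ben: Gus wins 20–2.
  Gus vs Fay: Fay wins 12–10.
  Eli vs Ben: Eli wins 14–8.
  Eli vs Fay: Fay wins 20–2.
  Ben vs Fay: Fay wins 12–10.
Copeland scores (wins − losses):
  Gus: 1 − 2 = -1
  Eli: 2 − 1 = 1
  Ben: 0 − 3 = -3
  Fay: 3 − 0 = 3
Fay has the best Copeland score.

Fay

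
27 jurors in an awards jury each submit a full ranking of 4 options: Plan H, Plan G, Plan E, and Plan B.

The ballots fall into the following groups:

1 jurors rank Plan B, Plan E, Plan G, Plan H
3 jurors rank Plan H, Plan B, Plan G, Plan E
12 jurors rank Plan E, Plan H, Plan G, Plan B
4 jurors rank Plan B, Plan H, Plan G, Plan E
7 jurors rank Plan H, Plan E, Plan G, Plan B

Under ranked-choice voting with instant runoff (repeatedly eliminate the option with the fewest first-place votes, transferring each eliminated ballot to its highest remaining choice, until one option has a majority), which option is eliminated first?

Plan G

Round 1: Plan E 12, Plan H 10, Plan B 5, Plan G 0. Plan G has the fewest and is eliminated.
Round 2: Plan E 12, Plan H 10, Plan B 5. Plan B has the fewest and is eliminated.
Round 3: Plan H 14, Plan E 13. Plan H has a majority.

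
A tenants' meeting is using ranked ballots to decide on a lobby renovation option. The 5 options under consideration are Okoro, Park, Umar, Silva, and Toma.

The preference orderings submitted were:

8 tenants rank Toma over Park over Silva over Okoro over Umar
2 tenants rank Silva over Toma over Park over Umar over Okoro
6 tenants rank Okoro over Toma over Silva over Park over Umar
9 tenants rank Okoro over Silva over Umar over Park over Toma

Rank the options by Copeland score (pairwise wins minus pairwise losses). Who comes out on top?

Pairwise results:
  Okoro vs Park: Okoro wins 15–10.
  Okoro vs Umar: Okoro wins 23–2.
  Okoro vs Silva: Okoro wins 15–10.
  Okoro vs Toma: Okoro wins 15–10.
  Park vs Umar: Park wins 16–9.
  Park vs Silva: Silva wins 17–8.
  Park vs Toma: Toma wins 16–9.
  Umar vs Silva: Silva wins 25–0.
  Umar vs Toma: Toma wins 16–9.
  Silva vs Toma: Toma wins 14–11.
Copeland scores (wins − losses):
  Okoro: 4 − 0 = 4
  Park: 1 − 3 = -2
  Umar: 0 − 4 = -4
  Silva: 2 − 2 = 0
  Toma: 3 − 1 = 2
Okoro has the best Copeland score.

Okoro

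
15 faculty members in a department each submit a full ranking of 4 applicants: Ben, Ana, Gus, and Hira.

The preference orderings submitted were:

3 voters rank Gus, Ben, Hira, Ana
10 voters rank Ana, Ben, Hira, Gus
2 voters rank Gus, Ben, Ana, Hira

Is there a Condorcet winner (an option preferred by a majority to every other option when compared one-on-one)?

Yes

Head-to-head results (15 voters total):
Ben vs Ana: Ana wins 10–5.
Ben vs Gus: Ben wins 10–5.
Ben vs Hira: Ben wins 15–0.
Ana vs Gus: Ana wins 10–5.
Ana vs Hira: Ana wins 12–3.
Gus vs Hira: Hira wins 10–5.
Ana beats each rival — Ben (10–5), Gus (10–5), Hira (12–3) — so Ana is the Condorcet winner.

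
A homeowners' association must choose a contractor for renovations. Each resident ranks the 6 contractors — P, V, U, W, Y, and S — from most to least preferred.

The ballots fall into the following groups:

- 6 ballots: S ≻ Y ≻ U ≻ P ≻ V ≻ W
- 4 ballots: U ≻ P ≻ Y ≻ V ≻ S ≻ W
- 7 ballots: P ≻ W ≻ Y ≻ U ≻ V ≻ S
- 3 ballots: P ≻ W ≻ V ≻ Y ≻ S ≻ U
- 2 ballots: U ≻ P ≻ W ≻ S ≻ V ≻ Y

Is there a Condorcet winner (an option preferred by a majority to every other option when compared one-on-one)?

No

Head-to-head results (22 voters total):
P vs V: P wins 22–0.
P vs U: U wins 12–10.
P vs W: P wins 22–0.
P vs Y: P wins 16–6.
P vs S: P wins 16–6.
V vs U: U wins 19–3.
V vs W: W wins 12–10.
V vs Y: Y wins 17–5.
V vs S: V wins 14–8.
U vs W: U wins 12–10.
U vs Y: Y wins 16–6.
U vs S: U wins 13–9.
W vs Y: W wins 12–10.
W vs S: W wins 12–10.
Y vs S: Y wins 14–8.
No candidate beats all others: P beats Y beats U beats P, a majority cycle.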